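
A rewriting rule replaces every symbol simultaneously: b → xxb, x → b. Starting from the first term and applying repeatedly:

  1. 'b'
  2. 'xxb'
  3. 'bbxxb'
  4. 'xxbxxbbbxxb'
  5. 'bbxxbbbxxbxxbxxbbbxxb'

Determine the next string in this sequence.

xxbxxbbbxxbxxbxxbbbxxbbbxxbbbxxbxxbxxbbbxxb

Applying the rule to each of the 21 symbols of bbxxbbbxxbxxbxxbbbxxb gives the pieces xxb xxb b b xxb xxb xxb b b xxb b b xxb b b xxb xxb xxb b b xxb, which concatenate to the answer.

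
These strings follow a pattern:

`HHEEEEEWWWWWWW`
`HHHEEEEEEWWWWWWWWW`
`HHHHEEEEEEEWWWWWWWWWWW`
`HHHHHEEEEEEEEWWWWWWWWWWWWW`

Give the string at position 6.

The n-th term is n H's then n+3 E's then 2n+3 W's, where the shown terms are n = 2, 3, 4, 5.
At n = 7 the blocks have lengths 7, 10, 17.

HHHHHHHEEEEEEEEEEWWWWWWWWWWWWWWWWW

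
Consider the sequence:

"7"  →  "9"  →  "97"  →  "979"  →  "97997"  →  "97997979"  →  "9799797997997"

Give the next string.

979979799799797997979

From term 3 onward, concatenate the last term with the second-to-last: 9·7 = 97, 97·9 = 979, …
So term 8 is 9799797997997·97997979.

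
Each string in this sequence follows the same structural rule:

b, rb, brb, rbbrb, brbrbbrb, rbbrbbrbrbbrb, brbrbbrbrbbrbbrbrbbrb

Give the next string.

rbbrbbrbrbbrbbrbrbbrbrbbrbbrbrbbrb

From term 3 onward, concatenate the second-to-last term with the last: b·rb = brb, rb·brb = rbbrb, …
So term 8 is rbbrbbrbrbbrb·brbrbbrbrbbrbbrbrbbrb.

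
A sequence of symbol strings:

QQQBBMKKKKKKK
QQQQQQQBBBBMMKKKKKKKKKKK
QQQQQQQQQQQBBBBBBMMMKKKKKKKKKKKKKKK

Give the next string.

The n-th term is 4n-1 Q's then 2n B's then n M's then 4n+3 K's (n = 1, 2, …).
At n = 4 the blocks have lengths 15, 8, 4, 19.

QQQQQQQQQQQQQQQBBBBBBBBMMMMKKKKKKKKKKKKKKKKKKK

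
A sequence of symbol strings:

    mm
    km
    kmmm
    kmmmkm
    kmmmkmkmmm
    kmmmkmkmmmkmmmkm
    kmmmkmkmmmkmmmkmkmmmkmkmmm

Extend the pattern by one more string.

kmmmkmkmmmkmmmkmkmmmkmkmmmkmmmkmkmmmkmmmkm

From term 3 onward, concatenate the last term with the second-to-last: km·mm = kmmm, kmmm·km = kmmmkm, …
So term 8 is kmmmkmkmmmkmmmkmkmmmkmkmmm·kmmmkmkmmmkmmmkm.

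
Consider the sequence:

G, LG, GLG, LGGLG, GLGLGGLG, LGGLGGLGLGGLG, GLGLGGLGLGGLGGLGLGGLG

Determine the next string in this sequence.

Each term (from the third on) is the two preceding terms concatenated in order: term 3 = G·LG = GLG.
The next term joins LGGLGGLGLGGLG and GLGLGGLGLGGLGGLGLGGLG.

LGGLGGLGLGGLGGLGLGGLGLGGLGGLGLGGLG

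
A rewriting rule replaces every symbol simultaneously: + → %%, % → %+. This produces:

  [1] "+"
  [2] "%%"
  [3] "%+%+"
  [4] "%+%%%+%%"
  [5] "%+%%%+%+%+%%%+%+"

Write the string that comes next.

Replace each of the 16 characters of %+%%%+%+%+%%%+%+ in place — %+ %% %+ %+ %+ %% %+ %% %+ %% %+ %+ %+ %% %+ %% — and concatenate.

%+%%%+%+%+%%%+%%%+%%%+%+%+%%%+%%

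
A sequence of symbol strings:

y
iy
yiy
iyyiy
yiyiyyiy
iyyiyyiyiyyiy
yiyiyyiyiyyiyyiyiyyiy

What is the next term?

Each term (from the third on) is the two preceding terms concatenated in order: term 3 = y·iy = yiy.
The next term joins iyyiyyiyiyyiy and yiyiyyiyiyyiyyiyiyyiy.

iyyiyyiyiyyiyyiyiyyiyiyyiyyiyiyyiy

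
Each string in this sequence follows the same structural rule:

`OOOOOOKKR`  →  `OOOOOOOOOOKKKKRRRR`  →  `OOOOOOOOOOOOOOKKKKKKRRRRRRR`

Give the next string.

Reading off run lengths: O runs 6, 10, 14; K runs 2, 4, 6; R runs 1, 4, 7 — each is linear in n (n = 1, 2, …).
At n = 4 the blocks have lengths 18, 8, 10.

OOOOOOOOOOOOOOOOOOKKKKKKKKRRRRRRRRRR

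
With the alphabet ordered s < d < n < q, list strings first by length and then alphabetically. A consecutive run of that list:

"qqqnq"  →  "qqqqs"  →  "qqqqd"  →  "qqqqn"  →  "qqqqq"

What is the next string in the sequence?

qqqqq is the last string of length 5, so the next is the first of length 6: s repeated 6 times.

ssssss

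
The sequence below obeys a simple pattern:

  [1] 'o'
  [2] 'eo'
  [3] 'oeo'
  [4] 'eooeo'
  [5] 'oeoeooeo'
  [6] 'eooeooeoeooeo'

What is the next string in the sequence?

From term 3 onward, concatenate the second-to-last term with the last: o·eo = oeo, eo·oeo = eooeo, …
So term 7 is oeoeooeo·eooeooeoeooeo.

oeoeooeoeooeooeoeooeo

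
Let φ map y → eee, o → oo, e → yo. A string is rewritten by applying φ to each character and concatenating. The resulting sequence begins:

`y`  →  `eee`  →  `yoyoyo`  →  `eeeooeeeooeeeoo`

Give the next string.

Rewriting the 15 symbols of eeeooeeeooeeeoo one by one yields yo yo yo oo oo yo yo yo oo oo yo yo yo oo oo; concatenated:

yoyoyoooooyoyoyoooooyoyoyooooo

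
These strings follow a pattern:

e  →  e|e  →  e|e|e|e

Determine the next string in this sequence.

e|e|e|e|e|e|e|e

Every step duplicates the string with '|' between the halves.
One more doubling of e|e|e|e gives the answer.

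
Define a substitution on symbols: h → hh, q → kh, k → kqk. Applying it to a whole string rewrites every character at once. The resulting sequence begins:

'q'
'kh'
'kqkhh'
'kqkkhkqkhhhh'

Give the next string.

Expanding kqkkhkqkhhhh: k→kqk, q→kh, k→kqk, k→kqk, h→hh, k→kqk, q→kh, k→kqk, h→hh, h→hh, h→hh, h→hh. Concatenated: kqk kh kqk kqk hh kqk kh kqk hh hh hh hh.

kqkkhkqkkqkhhkqkkhkqkhhhhhhhh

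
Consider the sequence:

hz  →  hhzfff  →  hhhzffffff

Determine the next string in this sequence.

Every step adds h to the front and fff to the end of the previous string.
One more step from hhhzffffff gives the answer.

hhhhzfffffffff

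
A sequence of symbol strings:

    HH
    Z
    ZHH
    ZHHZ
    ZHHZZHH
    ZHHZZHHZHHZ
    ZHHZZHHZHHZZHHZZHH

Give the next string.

ZHHZZHHZHHZZHHZZHHZHHZZHHZHHZ

Each term (from the third on) is the previous term followed by the one before it: term 3 = Z·HH = ZHH.
So term 8 is ZHHZZHHZHHZZHHZZHH·ZHHZZHHZHHZ.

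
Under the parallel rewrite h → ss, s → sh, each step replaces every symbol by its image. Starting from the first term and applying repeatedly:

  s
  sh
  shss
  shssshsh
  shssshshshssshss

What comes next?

Rewriting the 16 symbols of shssshshshssshss one by one yields sh ss sh sh sh ss sh ss sh ss sh sh sh ss sh sh; concatenated:

shssshshshssshssshssshshshssshsh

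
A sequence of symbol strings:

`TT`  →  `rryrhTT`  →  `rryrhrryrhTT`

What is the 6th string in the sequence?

rryrhrryrhrryrhrryrhrryrhTT

The strings grow by a fixed prefix rryrh each time.
From rryrhrryrhTT, 3 further steps: rryrhrryrhTT → rryrhrryrhrryrhTT → rryrhrryrhrryrhrryrhTT → (answer).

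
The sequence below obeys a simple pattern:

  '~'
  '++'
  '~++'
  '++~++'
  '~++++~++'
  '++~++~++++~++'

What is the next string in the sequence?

This is a Fibonacci-style word recurrence s(k) = s(k−2)·s(k−1): e.g. ~·++ = ~++.
Continuing: ~++++~++ · ++~++~++++~++ gives term 7.

~++++~++++~++~++++~++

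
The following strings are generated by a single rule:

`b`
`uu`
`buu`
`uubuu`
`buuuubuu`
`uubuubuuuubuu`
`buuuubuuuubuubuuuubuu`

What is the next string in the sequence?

Each term (from the third on) is the two preceding terms concatenated in order: term 3 = b·uu = buu.
The next term joins uubuubuuuubuu and buuuubuuuubuubuuuubuu.

uubuubuuuubuubuuuubuuuubuubuuuubuu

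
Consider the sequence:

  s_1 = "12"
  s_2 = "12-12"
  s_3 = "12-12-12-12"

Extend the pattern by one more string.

Each string is two copies of the previous one joined by '-'.
Doubling 12-12-12-12 with '-' between the halves:

12-12-12-12-12-12-12-12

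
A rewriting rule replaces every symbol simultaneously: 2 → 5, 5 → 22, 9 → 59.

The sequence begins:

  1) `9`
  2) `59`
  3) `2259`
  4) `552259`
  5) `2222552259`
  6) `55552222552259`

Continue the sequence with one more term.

2222222255552222552259

φ(55552222552259) expands symbol-by-symbol to 22 22 22 22 5 5 5 5 22 22 5 5 22 59; joining the 14 pieces gives the next term.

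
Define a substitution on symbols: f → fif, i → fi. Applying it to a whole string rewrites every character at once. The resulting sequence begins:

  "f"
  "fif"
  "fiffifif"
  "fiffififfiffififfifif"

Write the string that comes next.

Rewriting the 21 symbols of fiffififfiffififfifif one by one yields fif fi fif fif fi fif fi fif fif fi fif fif fi fif fi fif fif fi fif fi fif; concatenated:

fiffififfiffififfififfiffififfiffififfififfiffififfifif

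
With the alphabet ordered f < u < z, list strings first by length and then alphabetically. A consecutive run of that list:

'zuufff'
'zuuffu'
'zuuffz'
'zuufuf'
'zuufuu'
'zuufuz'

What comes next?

Find the rightmost character of zuufuz below z, bump it to the next letter, and reset everything to its right to f.

zuufzf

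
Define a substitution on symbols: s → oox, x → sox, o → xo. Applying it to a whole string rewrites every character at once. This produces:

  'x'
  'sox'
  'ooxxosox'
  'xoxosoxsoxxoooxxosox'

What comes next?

soxxosoxxoooxxosoxooxxosoxsoxxoxoxosoxsoxxoooxxosox

φ(xoxosoxsoxxoooxxosox) expands symbol-by-symbol to sox xo sox xo oox xo sox oox xo sox sox xo xo xo sox sox xo oox xo sox; joining the 20 pieces gives the next term.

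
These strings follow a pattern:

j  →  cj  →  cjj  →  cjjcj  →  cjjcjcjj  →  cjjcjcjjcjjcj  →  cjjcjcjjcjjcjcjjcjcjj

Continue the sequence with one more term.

cjjcjcjjcjjcjcjjcjcjjcjjcjcjjcjjcj

From term 3 onward, concatenate the last term with the second-to-last: cj·j = cjj, cjj·cj = cjjcj, …
So term 8 is cjjcjcjjcjjcjcjjcjcjj·cjjcjcjjcjjcj.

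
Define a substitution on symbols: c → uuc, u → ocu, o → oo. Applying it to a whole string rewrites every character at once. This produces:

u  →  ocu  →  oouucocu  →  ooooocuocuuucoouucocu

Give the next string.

oooooooooouucocuoouucocuocuocuuucooooocuocuuucoouucocu

φ(ooooocuocuuucoouucocu) expands symbol-by-symbol to oo oo oo oo oo uuc ocu oo uuc ocu ocu ocu uuc oo oo ocu ocu uuc oo uuc ocu; joining the 21 pieces gives the next term.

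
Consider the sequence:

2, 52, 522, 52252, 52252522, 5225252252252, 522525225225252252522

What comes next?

5225252252252522525225225252252252

This is a Fibonacci-style word recurrence s(k) = s(k−1)·s(k−2): e.g. 52·2 = 522.
So term 8 is 522525225225252252522·5225252252252.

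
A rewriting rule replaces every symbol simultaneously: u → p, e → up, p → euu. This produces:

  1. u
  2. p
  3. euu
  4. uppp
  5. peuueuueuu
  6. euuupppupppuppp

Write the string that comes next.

Rewriting the 15 symbols of euuupppupppuppp one by one yields up p p p euu euu euu p euu euu euu p euu euu euu; concatenated:

uppppeuueuueuupeuueuueuupeuueuueuu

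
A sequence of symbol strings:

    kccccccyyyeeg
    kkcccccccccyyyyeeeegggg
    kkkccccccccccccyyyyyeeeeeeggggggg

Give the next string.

kkkkcccccccccccccccyyyyyyeeeeeeeegggggggggg

Reading off run lengths: k runs 1, 2, 3; c runs 6, 9, 12; y runs 3, 4, 5; e runs 2, 4, 6; g runs 1, 4, 7 — each is linear in n (n = 1, 2, …).
At n = 4 the blocks have lengths 4, 15, 6, 8, 10.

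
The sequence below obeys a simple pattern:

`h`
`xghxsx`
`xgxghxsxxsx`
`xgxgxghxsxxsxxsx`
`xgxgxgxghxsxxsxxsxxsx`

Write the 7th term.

Every step adds xg to the front and xsx to the end of the previous string.
From xgxgxgxghxsxxsxxsxxsx, 2 further steps: xgxgxgxghxsxxsxxsxxsx → xgxgxgxgxghxsxxsxxsxxsxxsx → (answer).

xgxgxgxgxgxghxsxxsxxsxxsxxsxxsx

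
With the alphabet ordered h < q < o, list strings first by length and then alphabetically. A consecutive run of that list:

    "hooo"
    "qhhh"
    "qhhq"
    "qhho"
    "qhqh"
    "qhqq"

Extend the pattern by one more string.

Find the rightmost character of qhqq below o, bump it to the next letter, and reset everything to its right to h.

qhqo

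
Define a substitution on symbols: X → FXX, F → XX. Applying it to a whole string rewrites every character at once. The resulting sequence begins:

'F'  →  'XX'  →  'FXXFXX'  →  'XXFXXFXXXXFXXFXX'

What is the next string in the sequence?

Applying the rule to each of the 16 symbols of XXFXXFXXXXFXXFXX gives the pieces FXX FXX XX FXX FXX XX FXX FXX FXX FXX XX FXX FXX XX FXX FXX, which concatenate to the answer.

FXXFXXXXFXXFXXXXFXXFXXFXXFXXXXFXXFXXXXFXXFXX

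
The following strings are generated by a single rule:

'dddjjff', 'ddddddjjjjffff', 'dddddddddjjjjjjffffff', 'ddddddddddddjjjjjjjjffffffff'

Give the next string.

The n-th term is 3n d's then 2n j's then 2n f's (n = 1, 2, …).
For the next term, n = 5, so the run lengths are 15, 10, 10.

dddddddddddddddjjjjjjjjjjffffffffff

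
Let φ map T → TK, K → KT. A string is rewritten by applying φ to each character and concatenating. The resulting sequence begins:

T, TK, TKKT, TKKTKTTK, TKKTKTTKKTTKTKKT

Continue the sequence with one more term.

φ(TKKTKTTKKTTKTKKT) expands symbol-by-symbol to TK KT KT TK KT TK TK KT KT TK TK KT TK KT KT TK; joining the 16 pieces gives the next term.

TKKTKTTKKTTKTKKTKTTKTKKTTKKTKTTK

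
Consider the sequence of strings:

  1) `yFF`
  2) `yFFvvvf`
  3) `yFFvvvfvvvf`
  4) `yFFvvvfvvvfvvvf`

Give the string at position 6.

Every step adds vvvf to the end: s(k+1) = s(k)·vvvf.
From yFFvvvfvvvfvvvf, 2 further steps: yFFvvvfvvvfvvvf → yFFvvvfvvvfvvvfvvvf → (answer).

yFFvvvfvvvfvvvfvvvfvvvf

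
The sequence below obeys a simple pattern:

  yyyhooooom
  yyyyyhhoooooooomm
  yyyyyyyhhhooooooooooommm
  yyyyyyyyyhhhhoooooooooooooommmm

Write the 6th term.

yyyyyyyyyyyyyhhhhhhoooooooooooooooooooommmmmm

Each string has the form y^{2n+1} h^{n} o^{3n+2} m^{n} (n = 1, 2, …).
For term 6, n = 6, so the run lengths are 13, 6, 20, 6.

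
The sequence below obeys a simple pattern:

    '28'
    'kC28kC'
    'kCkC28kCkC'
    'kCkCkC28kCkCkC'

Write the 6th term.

Every step adds kC to the front and kC to the end of the previous string.
From kCkCkC28kCkCkC, 2 further steps: kCkCkC28kCkCkC → kCkCkCkC28kCkCkCkC → (answer).

kCkCkCkCkC28kCkCkCkCkC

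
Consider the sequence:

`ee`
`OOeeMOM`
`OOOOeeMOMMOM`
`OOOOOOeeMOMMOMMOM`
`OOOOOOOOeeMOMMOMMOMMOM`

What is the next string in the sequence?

OOOOOOOOOOeeMOMMOMMOMMOMMOM

Each term wraps the previous one in OO on the left and MOM on the right.
One more step from OOOOOOOOeeMOMMOMMOMMOM gives the answer.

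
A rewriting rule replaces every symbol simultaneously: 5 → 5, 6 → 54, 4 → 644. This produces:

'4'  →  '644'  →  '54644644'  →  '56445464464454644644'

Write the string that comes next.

Replace each of the 20 characters of 56445464464454644644 in place — 5 54 644 644 5 644 54 644 644 54 644 644 5 644 54 644 644 54 644 644 — and concatenate.

5546446445644546446445464464456445464464454644644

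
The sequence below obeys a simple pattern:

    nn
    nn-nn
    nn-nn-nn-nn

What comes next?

Each string is two copies of the previous one joined by '-'.
Doubling nn-nn-nn-nn with '-' between the halves:

nn-nn-nn-nn-nn-nn-nn-nn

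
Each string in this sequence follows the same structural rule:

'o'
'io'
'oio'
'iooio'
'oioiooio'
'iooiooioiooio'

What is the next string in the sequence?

Each term (from the third on) is the two preceding terms concatenated in order: term 3 = o·io = oio.
So term 7 is oioiooio·iooiooioiooio.

oioiooioiooiooioiooio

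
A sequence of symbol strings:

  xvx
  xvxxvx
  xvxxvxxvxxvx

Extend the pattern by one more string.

xvxxvxxvxxvxxvxxvxxvxxvx

Each string is two copies of the previous one concatenated.
One more doubling of xvxxvxxvxxvx gives the answer.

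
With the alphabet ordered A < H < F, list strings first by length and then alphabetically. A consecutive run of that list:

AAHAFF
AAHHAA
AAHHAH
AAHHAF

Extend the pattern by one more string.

Treat AAHHAF as a base-3 numeral over the given alphabet and add one, carrying through any trailing F's.

AAHHHA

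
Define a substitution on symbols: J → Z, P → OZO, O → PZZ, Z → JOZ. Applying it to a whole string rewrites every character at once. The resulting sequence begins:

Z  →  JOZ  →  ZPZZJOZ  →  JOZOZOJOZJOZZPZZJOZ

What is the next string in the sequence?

Rewriting the 19 symbols of JOZOZOJOZJOZZPZZJOZ one by one yields Z PZZ JOZ PZZ JOZ PZZ Z PZZ JOZ Z PZZ JOZ JOZ OZO JOZ JOZ Z PZZ JOZ; concatenated:

ZPZZJOZPZZJOZPZZZPZZJOZZPZZJOZJOZOZOJOZJOZZPZZJOZ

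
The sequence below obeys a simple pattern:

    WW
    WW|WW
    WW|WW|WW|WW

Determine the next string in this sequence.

WW|WW|WW|WW|WW|WW|WW|WW

Every step duplicates the string with '|' between the halves.
So the next term is two copies of WW|WW|WW|WW with '|' between the halves.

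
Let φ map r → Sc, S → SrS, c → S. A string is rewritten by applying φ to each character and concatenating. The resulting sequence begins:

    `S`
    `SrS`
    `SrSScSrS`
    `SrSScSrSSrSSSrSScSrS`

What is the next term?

SrSScSrSSrSSSrSScSrSSrSScSrSSrSSrSScSrSSrSSSrSScSrS

Replace each of the 20 characters of SrSScSrSSrSSSrSScSrS in place — SrS Sc SrS SrS S SrS Sc SrS SrS Sc SrS SrS SrS Sc SrS SrS S SrS Sc SrS — and concatenate.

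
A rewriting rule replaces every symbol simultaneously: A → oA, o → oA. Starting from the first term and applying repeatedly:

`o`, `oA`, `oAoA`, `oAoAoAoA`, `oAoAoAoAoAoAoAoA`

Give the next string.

Applying the rule to each of the 16 symbols of oAoAoAoAoAoAoAoA gives the pieces oA oA oA oA oA oA oA oA oA oA oA oA oA oA oA oA, which concatenate to the answer.

oAoAoAoAoAoAoAoAoAoAoAoAoAoAoAoA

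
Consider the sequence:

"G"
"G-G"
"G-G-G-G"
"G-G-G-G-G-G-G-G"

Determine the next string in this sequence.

Each string is two copies of the previous one joined by '-'.
Doubling G-G-G-G-G-G-G-G with '-' between the halves:

G-G-G-G-G-G-G-G-G-G-G-G-G-G-G-G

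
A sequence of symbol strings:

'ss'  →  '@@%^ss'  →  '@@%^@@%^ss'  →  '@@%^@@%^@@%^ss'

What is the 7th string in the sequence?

@@%^@@%^@@%^@@%^@@%^@@%^ss

The strings grow by a fixed prefix @@%^ each time.
From @@%^@@%^@@%^ss, 3 further steps: @@%^@@%^@@%^ss → @@%^@@%^@@%^@@%^ss → @@%^@@%^@@%^@@%^@@%^ss → (answer).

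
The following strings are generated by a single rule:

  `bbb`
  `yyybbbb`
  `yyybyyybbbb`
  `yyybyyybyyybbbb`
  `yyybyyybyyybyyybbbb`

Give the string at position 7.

yyybyyybyyybyyybyyybyyybbbb

The strings grow by a fixed prefix yyyb each time.
From yyybyyybyyybyyybbbb, 2 further steps: yyybyyybyyybyyybbbb → yyybyyybyyybyyybyyybbbb → (answer).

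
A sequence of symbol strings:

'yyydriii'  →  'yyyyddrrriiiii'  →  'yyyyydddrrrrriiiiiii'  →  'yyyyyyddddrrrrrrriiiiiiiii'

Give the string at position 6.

Each string has the form y^{n+2} d^{n} r^{2n-1} i^{2n+1} (n = 1, 2, …).
For term 6, n = 6, so the run lengths are 8, 6, 11, 13.

yyyyyyyyddddddrrrrrrrrrrriiiiiiiiiiiii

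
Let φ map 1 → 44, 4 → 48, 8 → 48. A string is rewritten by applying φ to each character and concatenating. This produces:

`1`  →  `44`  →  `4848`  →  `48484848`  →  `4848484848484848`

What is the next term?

Applying the rule to each of the 16 symbols of 4848484848484848 gives the pieces 48 48 48 48 48 48 48 48 48 48 48 48 48 48 48 48, which concatenate to the answer.

48484848484848484848484848484848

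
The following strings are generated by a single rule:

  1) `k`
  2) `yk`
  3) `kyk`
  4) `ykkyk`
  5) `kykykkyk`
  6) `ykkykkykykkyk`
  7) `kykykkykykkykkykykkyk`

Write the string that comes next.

ykkykkykykkykkykykkykykkykkykykkyk

This is a Fibonacci-style word recurrence s(k) = s(k−2)·s(k−1): e.g. k·yk = kyk.
Continuing: ykkykkykykkyk · kykykkykykkykkykykkyk gives term 8.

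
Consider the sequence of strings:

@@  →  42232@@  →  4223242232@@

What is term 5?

The strings grow by a fixed prefix 42232 each time.
From 4223242232@@, 2 further steps: 4223242232@@ → 422324223242232@@ → (answer).

42232422324223242232@@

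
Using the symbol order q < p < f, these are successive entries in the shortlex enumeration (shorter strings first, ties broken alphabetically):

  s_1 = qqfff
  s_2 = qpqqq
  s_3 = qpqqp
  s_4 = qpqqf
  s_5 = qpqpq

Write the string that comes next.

qpqpp

The successor of qpqpq increments the rightmost position that isn't already f and resets every position after it to q.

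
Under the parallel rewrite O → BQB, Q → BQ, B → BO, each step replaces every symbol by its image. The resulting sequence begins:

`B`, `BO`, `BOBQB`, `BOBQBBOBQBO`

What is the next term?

Rewriting each symbol of BOBQBBOBQBO: B→BO, O→BQB, B→BO, Q→BQ, B→BO, B→BO, O→BQB, B→BO, Q→BQ, B→BO, O→BQB, which concatenates to BO BQB BO BQ BO BO BQB BO BQ BO BQB.

BOBQBBOBQBOBOBQBBOBQBOBQB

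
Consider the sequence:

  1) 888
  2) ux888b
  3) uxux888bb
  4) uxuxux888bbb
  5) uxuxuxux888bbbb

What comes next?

Every step adds ux to the front and b to the end of the previous string.
So the next term is ux·uxuxuxux888bbbb·b.

uxuxuxuxux888bbbbb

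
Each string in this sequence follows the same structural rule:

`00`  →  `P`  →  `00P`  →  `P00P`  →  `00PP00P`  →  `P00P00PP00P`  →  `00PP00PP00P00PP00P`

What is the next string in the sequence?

P00P00PP00P00PP00PP00P00PP00P

This is a Fibonacci-style word recurrence s(k) = s(k−2)·s(k−1): e.g. 00·P = 00P.
Continuing: P00P00PP00P · 00PP00PP00P00PP00P gives term 8.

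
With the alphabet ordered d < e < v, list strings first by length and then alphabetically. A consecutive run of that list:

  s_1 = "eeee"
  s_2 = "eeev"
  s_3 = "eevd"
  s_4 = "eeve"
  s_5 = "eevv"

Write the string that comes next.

evdd

Treat eevv as a base-3 numeral over the given alphabet and add one, carrying through any trailing v's.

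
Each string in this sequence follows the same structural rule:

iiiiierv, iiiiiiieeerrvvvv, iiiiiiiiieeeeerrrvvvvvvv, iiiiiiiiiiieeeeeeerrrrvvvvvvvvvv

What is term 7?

iiiiiiiiiiiiiiiiieeeeeeeeeeeeerrrrrrrvvvvvvvvvvvvvvvvvvv

The n-th term is 2n+3 i's then 2n-1 e's then n r's then 3n-2 v's (n = 1, 2, …).
For term 7, n = 7, so the run lengths are 17, 13, 7, 19.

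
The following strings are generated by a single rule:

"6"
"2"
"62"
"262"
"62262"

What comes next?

Each term (from the third on) is the two preceding terms concatenated in order: term 3 = 6·2 = 62.
The next term joins 262 and 62262.

26262262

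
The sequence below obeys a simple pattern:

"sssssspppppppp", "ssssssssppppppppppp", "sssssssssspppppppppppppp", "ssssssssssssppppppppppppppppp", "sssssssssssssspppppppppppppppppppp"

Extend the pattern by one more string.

The n-th term is 2n+2 s's then 3n+2 p's, where the shown terms are n = 2, 3, 4, 5, 6.
At n = 7 the blocks have lengths 16, 23.

ssssssssssssssssppppppppppppppppppppppp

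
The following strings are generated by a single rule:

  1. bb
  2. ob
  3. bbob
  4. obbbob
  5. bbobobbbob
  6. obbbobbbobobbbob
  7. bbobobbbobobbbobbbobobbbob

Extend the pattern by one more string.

Each term (from the third on) is the two preceding terms concatenated in order: term 3 = bb·ob = bbob.
Continuing: obbbobbbobobbbob · bbobobbbobobbbobbbobobbbob gives term 8.

obbbobbbobobbbobbbobobbbobobbbobbbobobbbob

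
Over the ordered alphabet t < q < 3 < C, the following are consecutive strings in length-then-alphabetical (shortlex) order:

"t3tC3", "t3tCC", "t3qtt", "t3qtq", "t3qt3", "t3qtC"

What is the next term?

t3qqt

Treat t3qtC as a base-4 numeral over the given alphabet and add one, carrying through any trailing C's.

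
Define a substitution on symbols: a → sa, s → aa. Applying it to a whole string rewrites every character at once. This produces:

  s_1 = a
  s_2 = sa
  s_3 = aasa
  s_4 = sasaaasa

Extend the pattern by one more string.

aasaaasasasaaasa

Rewriting each symbol of sasaaasa: s→aa, a→sa, s→aa, a→sa, a→sa, a→sa, s→aa, a→sa, which concatenates to aa sa aa sa sa sa aa sa.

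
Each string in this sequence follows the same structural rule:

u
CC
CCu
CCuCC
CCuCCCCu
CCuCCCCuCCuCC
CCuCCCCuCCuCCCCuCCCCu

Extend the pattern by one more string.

CCuCCCCuCCuCCCCuCCCCuCCuCCCCuCCuCC

This is a Fibonacci-style word recurrence s(k) = s(k−1)·s(k−2): e.g. CC·u = CCu.
So term 8 is CCuCCCCuCCuCCCCuCCCCu·CCuCCCCuCCuCC.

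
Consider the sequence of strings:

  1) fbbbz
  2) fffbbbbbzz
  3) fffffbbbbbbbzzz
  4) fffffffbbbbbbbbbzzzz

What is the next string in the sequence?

fffffffffbbbbbbbbbbbzzzzz

Term n consists of 2n-1 f's, followed by 2n+1 b's, followed by n z's (n = 1, 2, …).
For the next term, n = 5, so the run lengths are 9, 11, 5.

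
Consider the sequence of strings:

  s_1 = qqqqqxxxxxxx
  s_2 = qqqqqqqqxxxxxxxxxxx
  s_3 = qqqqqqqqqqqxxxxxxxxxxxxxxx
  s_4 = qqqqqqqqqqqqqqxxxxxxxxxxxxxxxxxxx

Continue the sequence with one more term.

Term n consists of 3n-1 q's, followed by 4n-1 x's, where the shown terms are n = 2, 3, 4, 5.
For the next term, n = 6, so the run lengths are 17, 23.

qqqqqqqqqqqqqqqqqxxxxxxxxxxxxxxxxxxxxxxx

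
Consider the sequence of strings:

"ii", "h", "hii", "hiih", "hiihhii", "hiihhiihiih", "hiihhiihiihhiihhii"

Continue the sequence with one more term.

Each term (from the third on) is the previous term followed by the one before it: term 3 = h·ii = hii.
The next term joins hiihhiihiihhiihhii and hiihhiihiih.

hiihhiihiihhiihhiihiihhiihiih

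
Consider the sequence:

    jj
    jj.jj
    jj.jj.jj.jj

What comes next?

jj.jj.jj.jj.jj.jj.jj.jj

Every step duplicates the string with '.' between the halves.
So the next term is two copies of jj.jj.jj.jj with '.' between the halves.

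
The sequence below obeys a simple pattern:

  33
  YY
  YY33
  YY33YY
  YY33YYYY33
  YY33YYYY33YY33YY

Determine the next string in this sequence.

YY33YYYY33YY33YYYY33YYYY33

From term 3 onward, concatenate the last term with the second-to-last: YY·33 = YY33, YY33·YY = YY33YY, …
So term 7 is YY33YYYY33YY33YY·YY33YYYY33.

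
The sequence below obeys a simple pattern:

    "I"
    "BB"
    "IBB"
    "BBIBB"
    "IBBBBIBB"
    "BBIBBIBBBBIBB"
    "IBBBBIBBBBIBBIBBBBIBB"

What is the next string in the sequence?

Each term (from the third on) is the two preceding terms concatenated in order: term 3 = I·BB = IBB.
The next term joins BBIBBIBBBBIBB and IBBBBIBBBBIBBIBBBBIBB.

BBIBBIBBBBIBBIBBBBIBBBBIBBIBBBBIBB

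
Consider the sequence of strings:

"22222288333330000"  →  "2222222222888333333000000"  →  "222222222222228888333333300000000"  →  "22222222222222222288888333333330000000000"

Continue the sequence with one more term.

2222222222222222222222888888333333333000000000000

Term n consists of 4n-2 2's, followed by n 8's, followed by n+3 3's, followed by 2n 0's, where the shown terms are n = 2, 3, 4, 5.
For the next term, n = 6, so the run lengths are 22, 6, 9, 12.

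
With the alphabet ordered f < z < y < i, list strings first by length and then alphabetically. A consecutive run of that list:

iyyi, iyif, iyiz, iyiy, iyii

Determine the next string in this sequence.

iiff

Treat iyii as a base-4 numeral over the given alphabet and add one, carrying through any trailing i's.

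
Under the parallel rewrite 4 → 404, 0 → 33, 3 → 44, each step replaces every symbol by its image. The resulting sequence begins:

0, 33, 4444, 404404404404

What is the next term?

Expanding 404404404404: 4→404, 0→33, 4→404, 4→404, 0→33, 4→404, 4→404, 0→33, 4→404, 4→404, 0→33, 4→404. Concatenated: 404 33 404 404 33 404 404 33 404 404 33 404.

40433404404334044043340440433404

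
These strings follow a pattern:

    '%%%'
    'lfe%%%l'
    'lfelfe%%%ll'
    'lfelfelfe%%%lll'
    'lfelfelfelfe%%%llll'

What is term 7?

lfelfelfelfelfelfe%%%llllll

Each term wraps the previous one in lfe on the left and l on the right.
From lfelfelfelfe%%%llll, 2 further steps: lfelfelfelfe%%%llll → lfelfelfelfelfe%%%lllll → (answer).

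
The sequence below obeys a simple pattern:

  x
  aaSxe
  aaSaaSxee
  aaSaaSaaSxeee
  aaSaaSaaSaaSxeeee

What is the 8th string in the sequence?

aaSaaSaaSaaSaaSaaSaaSxeeeeeee

Each term wraps the previous one in aaS on the left and e on the right.
From aaSaaSaaSaaSxeeee, 3 further steps: aaSaaSaaSaaSxeeee → aaSaaSaaSaaSaaSxeeeee → aaSaaSaaSaaSaaSaaSxeeeeee → (answer).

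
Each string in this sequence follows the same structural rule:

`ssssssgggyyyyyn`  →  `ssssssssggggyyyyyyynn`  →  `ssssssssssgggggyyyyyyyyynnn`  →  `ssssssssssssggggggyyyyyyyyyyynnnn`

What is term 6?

Reading off run lengths: s runs 6, 8, 10, 12; g runs 3, 4, 5, 6; y runs 5, 7, 9, 11; n runs 1, 2, 3, 4 — each is linear in n, where the shown terms are n = 2, 3, 4, 5.
Setting n = 7 gives 16, 8, 15, 6 characters in each block.

ssssssssssssssssggggggggyyyyyyyyyyyyyyynnnnnn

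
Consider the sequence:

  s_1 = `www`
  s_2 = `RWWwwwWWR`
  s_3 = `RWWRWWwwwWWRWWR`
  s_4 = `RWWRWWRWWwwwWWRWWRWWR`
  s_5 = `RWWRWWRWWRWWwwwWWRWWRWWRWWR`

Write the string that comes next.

Each term wraps the previous one in RWW on the left and WWR on the right.
Applying this once more to RWWRWWRWWRWWwwwWWRWWRWWRWWR:

RWWRWWRWWRWWRWWwwwWWRWWRWWRWWRWWR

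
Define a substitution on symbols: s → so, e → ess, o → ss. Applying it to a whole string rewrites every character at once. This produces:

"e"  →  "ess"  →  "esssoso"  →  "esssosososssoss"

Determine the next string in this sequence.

Rewriting the 15 symbols of esssosososssoss one by one yields ess so so so ss so ss so ss so so so ss so so; concatenated:

esssosososssosssosssosososssoso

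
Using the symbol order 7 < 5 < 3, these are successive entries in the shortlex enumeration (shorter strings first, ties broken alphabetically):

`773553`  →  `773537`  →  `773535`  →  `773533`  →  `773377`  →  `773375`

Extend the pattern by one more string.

Treat 773375 as a base-3 numeral over the given alphabet and add one, carrying through any trailing 3's.

773373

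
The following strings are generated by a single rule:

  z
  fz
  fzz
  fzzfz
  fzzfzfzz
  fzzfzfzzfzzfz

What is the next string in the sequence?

fzzfzfzzfzzfzfzzfzfzz

From term 3 onward, concatenate the last term with the second-to-last: fz·z = fzz, fzz·fz = fzzfz, …
So term 7 is fzzfzfzzfzzfz·fzzfzfzz.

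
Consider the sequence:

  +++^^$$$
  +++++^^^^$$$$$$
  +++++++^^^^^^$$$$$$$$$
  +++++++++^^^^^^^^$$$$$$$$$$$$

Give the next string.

+++++++++++^^^^^^^^^^$$$$$$$$$$$$$$$

The n-th term is 2n+1 +'s then 2n ^'s then 3n $'s (n = 1, 2, …).
At n = 5 the blocks have lengths 11, 10, 15.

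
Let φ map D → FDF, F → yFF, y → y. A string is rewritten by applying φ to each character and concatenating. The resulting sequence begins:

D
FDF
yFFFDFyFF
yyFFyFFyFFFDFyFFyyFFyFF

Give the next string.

Rewriting the 23 symbols of yyFFyFFyFFFDFyFFyyFFyFF one by one yields y y yFF yFF y yFF yFF y yFF yFF yFF FDF yFF y yFF yFF y y yFF yFF y yFF yFF; concatenated:

yyyFFyFFyyFFyFFyyFFyFFyFFFDFyFFyyFFyFFyyyFFyFFyyFFyFF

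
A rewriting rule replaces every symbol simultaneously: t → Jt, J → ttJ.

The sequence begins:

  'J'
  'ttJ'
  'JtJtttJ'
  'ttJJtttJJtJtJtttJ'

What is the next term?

Rewriting the 17 symbols of ttJJtttJJtJtJtttJ one by one yields Jt Jt ttJ ttJ Jt Jt Jt ttJ ttJ Jt ttJ Jt ttJ Jt Jt Jt ttJ; concatenated:

JtJtttJttJJtJtJtttJttJJtttJJtttJJtJtJtttJ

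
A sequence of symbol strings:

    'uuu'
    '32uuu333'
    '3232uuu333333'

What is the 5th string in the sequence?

Every step adds 32 to the front and 333 to the end of the previous string.
From 3232uuu333333, 2 further steps: 3232uuu333333 → 323232uuu333333333 → (answer).

32323232uuu333333333333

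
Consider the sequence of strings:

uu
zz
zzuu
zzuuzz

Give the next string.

This is a Fibonacci-style word recurrence s(k) = s(k−1)·s(k−2): e.g. zz·uu = zzuu.
So term 5 is zzuuzz·zzuu.

zzuuzzzzuu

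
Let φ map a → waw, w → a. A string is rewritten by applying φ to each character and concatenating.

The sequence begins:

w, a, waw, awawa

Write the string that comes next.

Apply φ to awawa symbol by symbol: a→waw, w→a, a→waw, w→a, a→waw; joined: waw a waw a waw.

wawawawawaw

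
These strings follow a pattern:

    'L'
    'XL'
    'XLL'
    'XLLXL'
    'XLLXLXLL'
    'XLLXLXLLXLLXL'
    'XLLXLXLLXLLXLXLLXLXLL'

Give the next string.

XLLXLXLLXLLXLXLLXLXLLXLLXLXLLXLLXL

Each term (from the third on) is the previous term followed by the one before it: term 3 = XL·L = XLL.
The next term joins XLLXLXLLXLLXLXLLXLXLL and XLLXLXLLXLLXL.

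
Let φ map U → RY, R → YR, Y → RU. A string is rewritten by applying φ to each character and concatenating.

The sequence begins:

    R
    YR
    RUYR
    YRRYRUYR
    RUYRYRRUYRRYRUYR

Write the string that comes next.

YRRYRUYRRUYRYRRYRUYRYRRUYRRYRUYR

φ(RUYRYRRUYRRYRUYR) expands symbol-by-symbol to YR RY RU YR RU YR YR RY RU YR YR RU YR RY RU YR; joining the 16 pieces gives the next term.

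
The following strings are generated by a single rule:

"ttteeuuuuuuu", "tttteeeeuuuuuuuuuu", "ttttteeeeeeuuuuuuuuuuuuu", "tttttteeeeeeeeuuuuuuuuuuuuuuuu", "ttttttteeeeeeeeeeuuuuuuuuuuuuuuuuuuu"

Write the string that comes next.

tttttttteeeeeeeeeeeeuuuuuuuuuuuuuuuuuuuuuu

Each string has the form t^{n+1} e^{2n-2} u^{3n+1}, where the shown terms are n = 2, 3, 4, 5, 6.
Setting n = 7 gives 8, 12, 22 characters in each block.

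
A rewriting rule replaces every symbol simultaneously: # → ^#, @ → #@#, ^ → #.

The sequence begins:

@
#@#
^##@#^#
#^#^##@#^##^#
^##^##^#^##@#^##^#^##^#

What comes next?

φ(^##^##^#^##@#^##^#^##^#) expands symbol-by-symbol to # ^# ^# # ^# ^# # ^# # ^# ^# #@# ^# # ^# ^# # ^# # ^# ^# # ^#; joining the 23 pieces gives the next term.

#^#^##^#^##^##^#^##@#^##^#^##^##^#^##^#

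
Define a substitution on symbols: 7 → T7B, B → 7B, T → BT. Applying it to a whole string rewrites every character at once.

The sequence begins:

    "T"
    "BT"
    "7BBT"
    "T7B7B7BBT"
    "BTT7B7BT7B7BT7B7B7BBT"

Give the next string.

7BBTBTT7B7BT7B7BBTT7B7BT7B7BBTT7B7BT7B7BT7B7B7BBT

φ(BTT7B7BT7B7BT7B7B7BBT) expands symbol-by-symbol to 7B BT BT T7B 7B T7B 7B BT T7B 7B T7B 7B BT T7B 7B T7B 7B T7B 7B 7B BT; joining the 21 pieces gives the next term.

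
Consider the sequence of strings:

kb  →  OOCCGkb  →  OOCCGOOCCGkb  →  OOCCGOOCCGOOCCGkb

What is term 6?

OOCCGOOCCGOOCCGOOCCGOOCCGkb

Each term is the previous one with OOCCG prepended.
From OOCCGOOCCGOOCCGkb, 2 further steps: OOCCGOOCCGOOCCGkb → OOCCGOOCCGOOCCGOOCCGkb → (answer).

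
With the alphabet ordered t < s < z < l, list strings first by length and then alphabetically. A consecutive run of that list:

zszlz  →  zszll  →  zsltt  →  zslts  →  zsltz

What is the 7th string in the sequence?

Stepping forward 2 times from zsltz: zsltz → zsltl, then the target.

zslst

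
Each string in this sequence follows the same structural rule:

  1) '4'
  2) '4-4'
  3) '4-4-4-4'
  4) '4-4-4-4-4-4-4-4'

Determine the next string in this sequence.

s(k+1) = s(k)·-·s(k) — each term doubles the last with '-' between the halves.
Doubling 4-4-4-4-4-4-4-4 with '-' between the halves:

4-4-4-4-4-4-4-4-4-4-4-4-4-4-4-4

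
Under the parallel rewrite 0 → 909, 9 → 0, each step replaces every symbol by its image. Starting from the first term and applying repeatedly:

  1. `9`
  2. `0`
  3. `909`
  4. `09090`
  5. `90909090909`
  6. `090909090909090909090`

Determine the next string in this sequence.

9090909090909090909090909090909090909090909

Replace each of the 21 characters of 090909090909090909090 in place — 909 0 909 0 909 0 909 0 909 0 909 0 909 0 909 0 909 0 909 0 909 — and concatenate.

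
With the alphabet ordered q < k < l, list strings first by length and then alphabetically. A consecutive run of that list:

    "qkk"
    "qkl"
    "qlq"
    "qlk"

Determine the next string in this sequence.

Find the rightmost character of qlk below l, bump it to the next letter, and reset everything to its right to q.

qll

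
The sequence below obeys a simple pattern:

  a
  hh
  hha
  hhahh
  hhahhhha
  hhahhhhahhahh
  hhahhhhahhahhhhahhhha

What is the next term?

From term 3 onward, concatenate the last term with the second-to-last: hh·a = hha, hha·hh = hhahh, …
Continuing: hhahhhhahhahhhhahhhha · hhahhhhahhahh gives term 8.

hhahhhhahhahhhhahhhhahhahhhhahhahh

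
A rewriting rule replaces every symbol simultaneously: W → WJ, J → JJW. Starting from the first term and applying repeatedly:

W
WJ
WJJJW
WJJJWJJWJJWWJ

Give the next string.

WJJJWJJWJJWWJJJWJJWWJJJWJJWWJWJJJW

Replace each of the 13 characters of WJJJWJJWJJWWJ in place — WJ JJW JJW JJW WJ JJW JJW WJ JJW JJW WJ WJ JJW — and concatenate.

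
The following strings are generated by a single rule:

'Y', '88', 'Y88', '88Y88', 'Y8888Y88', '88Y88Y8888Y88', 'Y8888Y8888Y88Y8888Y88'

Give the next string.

From term 3 onward, concatenate the second-to-last term with the last: Y·88 = Y88, 88·Y88 = 88Y88, …
So term 8 is 88Y88Y8888Y88·Y8888Y8888Y88Y8888Y88.

88Y88Y8888Y88Y8888Y8888Y88Y8888Y88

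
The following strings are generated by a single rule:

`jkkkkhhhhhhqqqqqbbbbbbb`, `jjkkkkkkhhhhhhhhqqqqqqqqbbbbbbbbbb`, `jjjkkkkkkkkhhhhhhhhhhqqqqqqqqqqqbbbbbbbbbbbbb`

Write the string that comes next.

Term n consists of n-1 j's, followed by 2n k's, followed by 2n+2 h's, followed by 3n-1 q's, followed by 3n+1 b's, where the shown terms are n = 2, 3, 4.
Setting n = 5 gives 4, 10, 12, 14, 16 characters in each block.

jjjjkkkkkkkkkkhhhhhhhhhhhhqqqqqqqqqqqqqqbbbbbbbbbbbbbbbb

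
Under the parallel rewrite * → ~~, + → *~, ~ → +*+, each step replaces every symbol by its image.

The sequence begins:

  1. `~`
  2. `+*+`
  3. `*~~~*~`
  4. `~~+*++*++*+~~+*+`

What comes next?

Applying the rule to each of the 16 symbols of ~~+*++*++*+~~+*+ gives the pieces +*+ +*+ *~ ~~ *~ *~ ~~ *~ *~ ~~ *~ +*+ +*+ *~ ~~ *~, which concatenate to the answer.

+*++*+*~~~*~*~~~*~*~~~*~+*++*+*~~~*~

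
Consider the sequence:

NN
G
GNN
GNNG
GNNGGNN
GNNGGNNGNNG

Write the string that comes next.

This is a Fibonacci-style word recurrence s(k) = s(k−1)·s(k−2): e.g. G·NN = GNN.
The next term joins GNNGGNNGNNG and GNNGGNN.

GNNGGNNGNNGGNNGGNN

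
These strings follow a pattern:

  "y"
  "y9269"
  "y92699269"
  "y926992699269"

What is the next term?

y9269926992699269

The strings grow by a fixed suffix 9269 each time.
So the next term is y926992699269·9269.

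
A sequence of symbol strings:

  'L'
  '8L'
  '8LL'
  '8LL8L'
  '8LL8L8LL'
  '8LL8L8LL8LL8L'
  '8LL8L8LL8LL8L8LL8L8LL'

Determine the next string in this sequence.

8LL8L8LL8LL8L8LL8L8LL8LL8L8LL8LL8L

From term 3 onward, concatenate the last term with the second-to-last: 8L·L = 8LL, 8LL·8L = 8LL8L, …
The next term joins 8LL8L8LL8LL8L8LL8L8LL and 8LL8L8LL8LL8L.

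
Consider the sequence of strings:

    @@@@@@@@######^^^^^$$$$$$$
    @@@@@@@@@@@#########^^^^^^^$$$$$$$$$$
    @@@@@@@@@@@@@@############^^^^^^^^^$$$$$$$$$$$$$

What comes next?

@@@@@@@@@@@@@@@@@###############^^^^^^^^^^^$$$$$$$$$$$$$$$$

The n-th term is 3n+2 @'s then 3n #'s then 2n+1 ^'s then 3n+1 $'s, where the shown terms are n = 2, 3, 4.
Setting n = 5 gives 17, 15, 11, 16 characters in each block.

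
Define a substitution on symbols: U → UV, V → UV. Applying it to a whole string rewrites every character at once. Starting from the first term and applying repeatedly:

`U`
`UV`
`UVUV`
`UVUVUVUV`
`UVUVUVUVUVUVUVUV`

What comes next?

UVUVUVUVUVUVUVUVUVUVUVUVUVUVUVUV

Replace each of the 16 characters of UVUVUVUVUVUVUVUV in place — UV UV UV UV UV UV UV UV UV UV UV UV UV UV UV UV — and concatenate.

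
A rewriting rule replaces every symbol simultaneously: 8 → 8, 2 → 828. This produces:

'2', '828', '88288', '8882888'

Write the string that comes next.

Rewriting each symbol of 8882888: 8→8, 8→8, 8→8, 2→828, 8→8, 8→8, 8→8, which concatenates to 8 8 8 828 8 8 8.

888828888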